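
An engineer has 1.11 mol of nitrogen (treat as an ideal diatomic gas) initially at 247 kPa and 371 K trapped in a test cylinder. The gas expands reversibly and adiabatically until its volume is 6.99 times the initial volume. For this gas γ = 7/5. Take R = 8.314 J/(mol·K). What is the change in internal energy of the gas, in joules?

V₁ = nRT₁/P₁ = 1.11×8.314×371/247 = 13.9 L.
Adiabatic: TV^(γ−1) = const ⇒ T₂ = 371×(0.143)^0.400 = 170 K; PV^γ = const ⇒ P₂ = 16.2 kPa.
For an ideal gas ΔU = nCvΔT with Cv = (5/2)R = 20.8 J/(mol·K).
ΔU = 1.11×20.8×(170−371) = -4630 J.

-4630 J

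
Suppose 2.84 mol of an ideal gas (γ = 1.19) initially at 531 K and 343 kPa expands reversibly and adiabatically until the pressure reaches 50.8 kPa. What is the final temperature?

391 K

V₁ = nRT₁/P₁ = 2.84×8.314×531/343 = 36.6 L.
Adiabatic: T₂/T₁ = (P₂/P₁)^((γ−1)/γ) ⇒ T₂ = 531×(0.148)^0.160 = 391 K; V₂ = 182 L.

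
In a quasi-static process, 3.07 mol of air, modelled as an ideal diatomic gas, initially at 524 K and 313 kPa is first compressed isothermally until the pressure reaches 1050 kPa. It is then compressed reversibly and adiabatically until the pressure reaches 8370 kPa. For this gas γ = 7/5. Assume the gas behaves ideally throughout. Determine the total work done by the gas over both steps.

-43300 J

V₁ = nRT₁/P₁ = 3.07×8.314×524/313 = 42.7 L.
Step 1 — Isothermal: T stays 524 K; PV = const ⇒ V₂ = 12.7 L, P₂ = 1050 kPa.
ΔU = 0 (ideal gas, T constant).
W = nRT ln(V₂/V₁) = 3.07×8.314×524×ln(0.298) = -16200 J.
Q = ΔU + W = -16200 J.
State after step 1: P = 1050 kPa, V = 12.7 L, T = 524 K.
Step 2 — Adiabatic: T₂/T₁ = (P₂/P₁)^((γ−1)/γ) ⇒ T₂ = 524×(7.97)^0.286 = 948 K; V₂ = 2.89 L.
ΔU = nCvΔT = 3.07×20.8×(948−524) = 27100 J.
Q = 0 for an adiabatic process, so W = −ΔU = -27100 J.
Net over both steps: W = -43300 J, Q = -16200 J, ΔU = 27100 J.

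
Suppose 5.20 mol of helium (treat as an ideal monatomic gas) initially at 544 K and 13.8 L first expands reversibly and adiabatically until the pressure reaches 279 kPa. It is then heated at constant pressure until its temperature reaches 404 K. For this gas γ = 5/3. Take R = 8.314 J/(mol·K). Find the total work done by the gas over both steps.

24200 J

P₁ = nRT₁/V₁ = 5.20×8.314×544/13.8 = 1700 kPa.
Step 1 — Adiabatic: T₂/T₁ = (P₂/P₁)^((γ−1)/γ) ⇒ T₂ = 544×(0.164)^0.400 = 264 K; V₂ = 40.9 L.
ΔU = nCvΔT = 5.20×12.5×(264−544) = -18200 J.
Q = 0 for an adiabatic process, so W = −ΔU = 18200 J.
State after step 1: P = 279 kPa, V = 40.9 L, T = 264 K.
Step 2 — Isobaric: P stays 279 kPa; V/T = const ⇒ T₂ = 404 K, V₂ = 62.6 L.
W = PΔV = 279×(62.6−40.9) kPa·L = 6060 J.
ΔU = nCvΔT = 5.20×12.5×(404−264) = 9090 J.
Q = ΔU + W = nCpΔT = 15200 J.
Net over both steps: W = 24200 J, Q = 15200 J, ΔU = -9080 J.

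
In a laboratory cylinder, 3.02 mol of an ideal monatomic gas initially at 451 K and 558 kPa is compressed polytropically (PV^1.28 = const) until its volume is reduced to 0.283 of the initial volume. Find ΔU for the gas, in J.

7200 J

V₁ = nRT₁/P₁ = 3.02×8.314×451/558 = 20.3 L.
Polytropic n=1.28: T₂ = T₁(V₁/V₂)^(n−1) = 451×(3.53)^0.28 = 642 K; P₂ = P₁(V₁/V₂)^n = 2810 kPa.
For an ideal gas ΔU = nCvΔT with Cv = (3/2)R = 12.5 J/(mol·K).
ΔU = 3.02×12.5×(642−451) = 7200 J.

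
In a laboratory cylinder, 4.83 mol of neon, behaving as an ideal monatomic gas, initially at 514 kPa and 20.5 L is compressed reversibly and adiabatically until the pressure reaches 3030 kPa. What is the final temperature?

T₁ = P₁V₁/(nR) = 514×20.5/(4.83×8.314) = 262 K.
Adiabatic: T₂/T₁ = (P₂/P₁)^((γ−1)/γ) ⇒ T₂ = 262×(5.89)^0.400 = 534 K; V₂ = 7.07 L.

534 K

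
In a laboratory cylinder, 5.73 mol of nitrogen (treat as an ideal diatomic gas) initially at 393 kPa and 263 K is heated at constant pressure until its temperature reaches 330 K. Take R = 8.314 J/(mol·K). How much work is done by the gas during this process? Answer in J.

3190 J

V₁ = nRT₁/P₁ = 5.73×8.314×263/393 = 31.9 L.
Isobaric: P stays 393 kPa; V/T = const ⇒ T₂ = 330 K, V₂ = 40.0 L.
W = PΔV = 393×(40.0−31.9) kPa·L = 3190 J.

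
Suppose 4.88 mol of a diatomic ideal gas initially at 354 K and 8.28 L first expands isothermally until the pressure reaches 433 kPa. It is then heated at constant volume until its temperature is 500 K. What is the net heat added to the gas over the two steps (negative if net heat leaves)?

34700 J

P₁ = nRT₁/V₁ = 4.88×8.314×354/8.28 = 1730 kPa.
Step 1 — Isothermal: T stays 354 K; PV = const ⇒ V₂ = 33.2 L, P₂ = 433 kPa.
ΔU = 0 (ideal gas, T constant).
W = nRT ln(V₂/V₁) = 4.88×8.314×354×ln(4.01) = 19900 J.
Q = ΔU + W = 19900 J.
State after step 1: P = 433 kPa, V = 33.2 L, T = 354 K.
Step 2 — Isochoric: V stays 33.2 L; P/T = const ⇒ T₂ = 500 K, P₂ = 612 kPa.
W = 0 (no volume change).
ΔU = nCvΔT = 4.88×20.8×(500−354) = 14800 J.
Q = ΔU = 14800 J.
Net over both steps: W = 19900 J, Q = 34700 J, ΔU = 14800 J.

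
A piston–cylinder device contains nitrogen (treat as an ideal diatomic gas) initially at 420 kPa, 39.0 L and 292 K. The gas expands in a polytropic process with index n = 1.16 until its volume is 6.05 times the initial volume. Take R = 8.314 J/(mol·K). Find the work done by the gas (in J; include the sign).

n = P₁V₁/(RT₁) = 420×39.0/(8.314×292) = 6.75 mol.
Polytropic n=1.16: T₂ = T₁(V₁/V₂)^(n−1) = 292×(0.165)^0.16 = 219 K; P₂ = P₁(V₁/V₂)^n = 52.0 kPa.
W = (P₁V₁−P₂V₂)/(n−1) = (420×39.0−52.0×236)/0.16 = 25600 J.

25600 J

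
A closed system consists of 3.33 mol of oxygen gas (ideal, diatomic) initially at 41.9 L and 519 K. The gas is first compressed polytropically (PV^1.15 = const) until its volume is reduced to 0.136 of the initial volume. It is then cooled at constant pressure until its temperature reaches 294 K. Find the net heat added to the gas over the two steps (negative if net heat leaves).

P₁ = nRT₁/V₁ = 3.33×8.314×519/41.9 = 343 kPa.
Step 1 — Polytropic n=1.15: T₂ = T₁(V₁/V₂)^(n−1) = 519×(7.35)^0.15 = 700 K; P₂ = P₁(V₁/V₂)^n = 3400 kPa.
W = (P₁V₁−P₂V₂)/(n−1) = (343×41.9−3400×5.70)/0.15 = -33400 J.
ΔU = nCvΔT = 3.33×20.8×(700−519) = 12500 J.
Q = ΔU + W = -20900 J.
State after step 1: P = 3400 kPa, V = 5.70 L, T = 700 K.
Step 2 — Isobaric: P stays 3400 kPa; V/T = const ⇒ T₂ = 294 K, V₂ = 2.39 L.
W = PΔV = 3400×(2.39−5.70) kPa·L = -11200 J.
ΔU = nCvΔT = 3.33×20.8×(294−700) = -28100 J.
Q = ΔU + W = nCpΔT = -39300 J.
Net over both steps: W = -44700 J, Q = -60200 J, ΔU = -15600 J.

-60200 J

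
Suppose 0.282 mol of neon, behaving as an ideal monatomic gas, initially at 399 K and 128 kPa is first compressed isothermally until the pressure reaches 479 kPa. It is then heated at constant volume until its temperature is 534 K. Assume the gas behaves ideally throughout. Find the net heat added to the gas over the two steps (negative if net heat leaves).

-760 J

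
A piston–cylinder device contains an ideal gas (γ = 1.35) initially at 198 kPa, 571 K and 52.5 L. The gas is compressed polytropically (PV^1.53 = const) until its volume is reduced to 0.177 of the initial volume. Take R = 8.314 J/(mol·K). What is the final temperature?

1430 K

Polytropic n=1.53: T₂ = T₁(V₁/V₂)^(n−1) = 571×(5.65)^0.53 = 1430 K; P₂ = P₁(V₁/V₂)^n = 2800 kPa.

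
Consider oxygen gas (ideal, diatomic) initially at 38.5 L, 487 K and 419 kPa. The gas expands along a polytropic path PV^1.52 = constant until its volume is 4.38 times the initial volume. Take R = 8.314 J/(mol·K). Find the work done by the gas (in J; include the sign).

n = P₁V₁/(RT₁) = 419×38.5/(8.314×487) = 3.98 mol.
Polytropic n=1.52: T₂ = T₁(V₁/V₂)^(n−1) = 487×(0.228)^0.52 = 226 K; P₂ = P₁(V₁/V₂)^n = 44.4 kPa.
W = (P₁V₁−P₂V₂)/(n−1) = (419×38.5−44.4×169)/0.52 = 16600 J.

16600 J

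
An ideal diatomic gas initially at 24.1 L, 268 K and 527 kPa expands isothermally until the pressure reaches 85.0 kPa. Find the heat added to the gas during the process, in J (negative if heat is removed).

n = P₁V₁/(RT₁) = 527×24.1/(8.314×268) = 5.70 mol.
Isothermal: T stays 268 K; PV = const ⇒ V₂ = 149 L, P₂ = 85.0 kPa.
ΔU = 0 (ideal gas, T constant).
W = nRT ln(V₂/V₁) = 5.70×8.314×268×ln(6.20) = 23200 J.
Q = ΔU + W = 23200 J.

23200 J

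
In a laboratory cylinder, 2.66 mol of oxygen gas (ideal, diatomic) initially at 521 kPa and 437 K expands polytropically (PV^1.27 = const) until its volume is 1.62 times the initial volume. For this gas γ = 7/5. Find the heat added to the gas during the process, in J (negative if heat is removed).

V₁ = nRT₁/P₁ = 2.66×8.314×437/521 = 18.5 L.
Polytropic n=1.27: T₂ = T₁(V₁/V₂)^(n−1) = 437×(0.617)^0.27 = 384 K; P₂ = P₁(V₁/V₂)^n = 282 kPa.
W = (P₁V₁−P₂V₂)/(n−1) = (521×18.5−282×30.1)/0.27 = 4370 J.
ΔU = nCvΔT = 2.66×20.8×(384−437) = -2950 J.
Q = ΔU + W = 1420 J.

1420 J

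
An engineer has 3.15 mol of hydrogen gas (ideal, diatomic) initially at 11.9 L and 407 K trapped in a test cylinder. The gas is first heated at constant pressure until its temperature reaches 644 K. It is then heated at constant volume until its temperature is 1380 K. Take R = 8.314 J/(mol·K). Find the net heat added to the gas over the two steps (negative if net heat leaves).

69900 J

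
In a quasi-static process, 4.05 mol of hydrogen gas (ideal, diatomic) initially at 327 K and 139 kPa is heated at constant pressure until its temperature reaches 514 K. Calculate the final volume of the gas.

125 L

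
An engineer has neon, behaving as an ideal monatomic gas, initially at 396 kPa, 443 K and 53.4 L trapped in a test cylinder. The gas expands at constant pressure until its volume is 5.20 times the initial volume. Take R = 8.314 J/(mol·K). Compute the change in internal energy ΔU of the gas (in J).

n = P₁V₁/(RT₁) = 396×53.4/(8.314×443) = 5.74 mol.
Isobaric: P stays 396 kPa; V/T = const ⇒ T₂ = 2300 K, V₂ = 278 L.
For an ideal gas ΔU = nCvΔT with Cv = (3/2)R = 12.5 J/(mol·K).
ΔU = 5.74×12.5×(2300−443) = 133000 J.

133000 J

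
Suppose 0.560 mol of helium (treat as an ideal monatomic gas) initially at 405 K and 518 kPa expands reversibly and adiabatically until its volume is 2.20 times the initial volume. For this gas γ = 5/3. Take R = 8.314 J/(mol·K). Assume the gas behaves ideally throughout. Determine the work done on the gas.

V₁ = nRT₁/P₁ = 0.560×8.314×405/518 = 3.64 L.
Adiabatic: TV^(γ−1) = const ⇒ T₂ = 405×(0.455)^0.667 = 239 K; PV^γ = const ⇒ P₂ = 139 kPa.
ΔU = nCvΔT = 0.560×12.5×(239−405) = -1160 J.
Q = 0 for an adiabatic process, so W = −ΔU = 1160 J.
Work done on the gas = −W_by = -1160 J.

-1160 J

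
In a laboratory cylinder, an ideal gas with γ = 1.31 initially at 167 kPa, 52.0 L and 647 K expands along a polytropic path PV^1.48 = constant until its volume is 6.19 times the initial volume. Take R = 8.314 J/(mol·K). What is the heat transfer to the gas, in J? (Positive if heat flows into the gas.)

n = P₁V₁/(RT₁) = 167×52.0/(8.314×647) = 1.61 mol.
Polytropic n=1.48: T₂ = T₁(V₁/V₂)^(n−1) = 647×(0.162)^0.48 = 270 K; P₂ = P₁(V₁/V₂)^n = 11.2 kPa.
W = (P₁V₁−P₂V₂)/(n−1) = (167×52.0−11.2×322)/0.48 = 10600 J.
ΔU = nCvΔT = 1.61×26.8×(270−647) = -16300 J.
Q = ΔU + W = -5790 J.

-5790 J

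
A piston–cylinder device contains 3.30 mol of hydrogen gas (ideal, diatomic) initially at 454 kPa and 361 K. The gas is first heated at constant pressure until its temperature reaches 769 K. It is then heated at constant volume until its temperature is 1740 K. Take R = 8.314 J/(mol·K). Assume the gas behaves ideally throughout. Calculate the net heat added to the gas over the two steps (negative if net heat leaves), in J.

106000 J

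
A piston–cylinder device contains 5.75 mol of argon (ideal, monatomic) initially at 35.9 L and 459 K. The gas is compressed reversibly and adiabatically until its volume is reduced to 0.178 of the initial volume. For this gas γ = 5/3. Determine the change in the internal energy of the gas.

P₁ = nRT₁/V₁ = 5.75×8.314×459/35.9 = 611 kPa.
Adiabatic: TV^(γ−1) = const ⇒ T₂ = 459×(5.62)^0.667 = 1450 K; PV^γ = const ⇒ P₂ = 10900 kPa.
For an ideal gas ΔU = nCvΔT with Cv = (3/2)R = 12.5 J/(mol·K).
ΔU = 5.75×12.5×(1450−459) = 71100 J.

71100 J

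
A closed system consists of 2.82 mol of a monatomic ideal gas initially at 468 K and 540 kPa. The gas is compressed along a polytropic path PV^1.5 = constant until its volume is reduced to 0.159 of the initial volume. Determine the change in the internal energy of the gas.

24800 J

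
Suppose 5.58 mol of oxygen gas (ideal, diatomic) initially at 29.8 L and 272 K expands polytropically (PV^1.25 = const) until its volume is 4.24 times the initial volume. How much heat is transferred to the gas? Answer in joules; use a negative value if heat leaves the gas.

P₁ = nRT₁/V₁ = 5.58×8.314×272/29.8 = 423 kPa.
Polytropic n=1.25: T₂ = T₁(V₁/V₂)^(n−1) = 272×(0.236)^0.25 = 190 K; P₂ = P₁(V₁/V₂)^n = 69.6 kPa.
W = (P₁V₁−P₂V₂)/(n−1) = (423×29.8−69.6×126)/0.25 = 15300 J.
ΔU = nCvΔT = 5.58×20.8×(190−272) = -9560 J.
Q = ΔU + W = 5740 J.

5740 J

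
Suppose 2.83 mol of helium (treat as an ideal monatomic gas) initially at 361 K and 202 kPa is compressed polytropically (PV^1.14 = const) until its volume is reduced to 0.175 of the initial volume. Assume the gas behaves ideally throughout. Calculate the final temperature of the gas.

461 K

V₁ = nRT₁/P₁ = 2.83×8.314×361/202 = 42.0 L.
Polytropic n=1.14: T₂ = T₁(V₁/V₂)^(n−1) = 361×(5.71)^0.14 = 461 K; P₂ = P₁(V₁/V₂)^n = 1470 kPa.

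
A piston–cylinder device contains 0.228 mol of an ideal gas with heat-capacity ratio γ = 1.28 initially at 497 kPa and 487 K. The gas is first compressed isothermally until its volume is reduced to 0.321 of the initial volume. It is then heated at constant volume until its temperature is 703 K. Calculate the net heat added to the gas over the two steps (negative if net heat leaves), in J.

V₁ = nRT₁/P₁ = 0.228×8.314×487/497 = 1.86 L.
Step 1 — Isothermal: T stays 487 K; PV = const ⇒ V₂ = 0.596 L, P₂ = 1550 kPa.
ΔU = 0 (ideal gas, T constant).
W = nRT ln(V₂/V₁) = 0.228×8.314×487×ln(0.321) = -1050 J.
Q = ΔU + W = -1050 J.
State after step 1: P = 1550 kPa, V = 0.596 L, T = 487 K.
Step 2 — Isochoric: V stays 0.596 L; P/T = const ⇒ T₂ = 703 K, P₂ = 2240 kPa.
W = 0 (no volume change).
ΔU = nCvΔT = 0.228×29.7×(703−487) = 1460 J.
Q = ΔU = 1460 J.
Net over both steps: W = -1050 J, Q = 413 J, ΔU = 1460 J.

413 J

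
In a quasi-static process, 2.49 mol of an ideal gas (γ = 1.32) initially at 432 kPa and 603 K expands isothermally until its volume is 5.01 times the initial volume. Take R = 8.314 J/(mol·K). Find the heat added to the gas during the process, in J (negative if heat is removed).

V₁ = nRT₁/P₁ = 2.49×8.314×603/432 = 28.9 L.
Isothermal: T stays 603 K; PV = const ⇒ V₂ = 145 L, P₂ = 86.2 kPa.
ΔU = 0 (ideal gas, T constant).
W = nRT ln(V₂/V₁) = 2.49×8.314×603×ln(5.01) = 20100 J.
Q = ΔU + W = 20100 J.

20100 J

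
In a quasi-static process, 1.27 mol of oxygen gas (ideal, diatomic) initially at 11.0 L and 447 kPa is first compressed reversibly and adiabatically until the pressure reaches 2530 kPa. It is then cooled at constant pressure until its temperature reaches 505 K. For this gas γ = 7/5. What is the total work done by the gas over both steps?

-10600 J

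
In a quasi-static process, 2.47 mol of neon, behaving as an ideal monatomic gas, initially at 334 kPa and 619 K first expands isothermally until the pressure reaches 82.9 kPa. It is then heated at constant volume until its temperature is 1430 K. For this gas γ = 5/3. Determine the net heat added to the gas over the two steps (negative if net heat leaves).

42700 J

V₁ = nRT₁/P₁ = 2.47×8.314×619/334 = 38.1 L.
Step 1 — Isothermal: T stays 619 K; PV = const ⇒ V₂ = 153 L, P₂ = 82.9 kPa.
ΔU = 0 (ideal gas, T constant).
W = nRT ln(V₂/V₁) = 2.47×8.314×619×ln(4.03) = 17700 J.
Q = ΔU + W = 17700 J.
State after step 1: P = 82.9 kPa, V = 153 L, T = 619 K.
Step 2 — Isochoric: V stays 153 L; P/T = const ⇒ T₂ = 1430 K, P₂ = 192 kPa.
W = 0 (no volume change).
ΔU = nCvΔT = 2.47×12.5×(1430−619) = 25000 J.
Q = ΔU = 25000 J.
Net over both steps: W = 17700 J, Q = 42700 J, ΔU = 25000 J.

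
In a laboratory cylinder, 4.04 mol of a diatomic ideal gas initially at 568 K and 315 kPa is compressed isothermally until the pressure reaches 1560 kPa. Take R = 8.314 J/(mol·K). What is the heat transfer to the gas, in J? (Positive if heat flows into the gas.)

V₁ = nRT₁/P₁ = 4.04×8.314×568/315 = 60.6 L.
Isothermal: T stays 568 K; PV = const ⇒ V₂ = 12.2 L, P₂ = 1560 kPa.
ΔU = 0 (ideal gas, T constant).
W = nRT ln(V₂/V₁) = 4.04×8.314×568×ln(0.202) = -30500 J.
Q = ΔU + W = -30500 J.

-30500 J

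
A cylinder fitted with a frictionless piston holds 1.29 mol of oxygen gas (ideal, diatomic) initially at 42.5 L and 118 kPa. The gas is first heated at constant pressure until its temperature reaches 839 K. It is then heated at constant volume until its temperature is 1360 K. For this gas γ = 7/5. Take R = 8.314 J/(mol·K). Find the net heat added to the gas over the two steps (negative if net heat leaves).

T₁ = P₁V₁/(nR) = 118×42.5/(1.29×8.314) = 468 K.
Step 1 — Isobaric: P stays 118 kPa; V/T = const ⇒ T₂ = 839 K, V₂ = 76.3 L.
W = PΔV = 118×(76.3−42.5) kPa·L = 3980 J.
ΔU = nCvΔT = 1.29×20.8×(839−468) = 9960 J.
Q = ΔU + W = nCpΔT = 13900 J.
State after step 1: P = 118 kPa, V = 76.3 L, T = 839 K.
Step 2 — Isochoric: V stays 76.3 L; P/T = const ⇒ T₂ = 1360 K, P₂ = 191 kPa.
W = 0 (no volume change).
ΔU = nCvΔT = 1.29×20.8×(1360−839) = 14000 J.
Q = ΔU = 14000 J.
Net over both steps: W = 3980 J, Q = 27900 J, ΔU = 23900 J.

27900 J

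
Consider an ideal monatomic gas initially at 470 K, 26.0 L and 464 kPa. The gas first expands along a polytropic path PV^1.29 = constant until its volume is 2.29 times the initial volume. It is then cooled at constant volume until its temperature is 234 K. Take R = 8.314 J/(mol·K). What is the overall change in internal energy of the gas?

n = P₁V₁/(RT₁) = 464×26.0/(8.314×470) = 3.09 mol.
Step 1 — Polytropic n=1.29: T₂ = T₁(V₁/V₂)^(n−1) = 470×(0.437)^0.29 = 370 K; P₂ = P₁(V₁/V₂)^n = 159 kPa.
W = (P₁V₁−P₂V₂)/(n−1) = (464×26.0−159×59.5)/0.29 = 8890 J.
ΔU = nCvΔT = 3.09×12.5×(370−470) = -3870 J.
Q = ΔU + W = 5020 J.
State after step 1: P = 159 kPa, V = 59.5 L, T = 370 K.
Step 2 — Isochoric: V stays 59.5 L; P/T = const ⇒ T₂ = 234 K, P₂ = 101 kPa.
W = 0 (no volume change).
ΔU = nCvΔT = 3.09×12.5×(234−370) = -5220 J.
Q = ΔU = -5220 J.
Net over both steps: W = 8890 J, Q = -201 J, ΔU = -9090 J.

-9090 J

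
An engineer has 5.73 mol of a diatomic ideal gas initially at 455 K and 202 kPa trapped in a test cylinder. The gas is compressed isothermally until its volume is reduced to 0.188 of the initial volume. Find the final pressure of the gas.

1070 kPa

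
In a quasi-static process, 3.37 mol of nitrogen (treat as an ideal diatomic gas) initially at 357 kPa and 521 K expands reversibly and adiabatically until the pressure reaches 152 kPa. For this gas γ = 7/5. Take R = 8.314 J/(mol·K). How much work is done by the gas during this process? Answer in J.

V₁ = nRT₁/P₁ = 3.37×8.314×521/357 = 40.9 L.
Adiabatic: T₂/T₁ = (P₂/P₁)^((γ−1)/γ) ⇒ T₂ = 521×(0.426)^0.286 = 408 K; V₂ = 75.2 L.
ΔU = nCvΔT = 3.37×20.8×(408−521) = -7900 J.
Q = 0 for an adiabatic process, so W = −ΔU = 7900 J.

7900 J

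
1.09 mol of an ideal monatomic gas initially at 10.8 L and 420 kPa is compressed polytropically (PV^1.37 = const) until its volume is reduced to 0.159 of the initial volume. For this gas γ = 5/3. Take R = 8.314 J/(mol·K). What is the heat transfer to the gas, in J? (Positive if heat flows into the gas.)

T₁ = P₁V₁/(nR) = 420×10.8/(1.09×8.314) = 501 K.
Polytropic n=1.37: T₂ = T₁(V₁/V₂)^(n−1) = 501×(6.29)^0.37 = 988 K; P₂ = P₁(V₁/V₂)^n = 5220 kPa.
W = (P₁V₁−P₂V₂)/(n−1) = (420×10.8−5220×1.72)/0.37 = -11900 J.
ΔU = nCvΔT = 1.09×12.5×(988−501) = 6630 J.
Q = ΔU + W = -5320 J.

-5320 J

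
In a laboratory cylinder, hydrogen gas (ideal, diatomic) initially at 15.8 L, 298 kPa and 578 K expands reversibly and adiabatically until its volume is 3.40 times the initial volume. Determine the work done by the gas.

n = P₁V₁/(RT₁) = 298×15.8/(8.314×578) = 0.980 mol.
Adiabatic: TV^(γ−1) = const ⇒ T₂ = 578×(0.294)^0.400 = 354 K; PV^γ = const ⇒ P₂ = 53.7 kPa.
ΔU = nCvΔT = 0.980×20.8×(354−578) = -4560 J.
Q = 0 for an adiabatic process, so W = −ΔU = 4560 J.

4560 J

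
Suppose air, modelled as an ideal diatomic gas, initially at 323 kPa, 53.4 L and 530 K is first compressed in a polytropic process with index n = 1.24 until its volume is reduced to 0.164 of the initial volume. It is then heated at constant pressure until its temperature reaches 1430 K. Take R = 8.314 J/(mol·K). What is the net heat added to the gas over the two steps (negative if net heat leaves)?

54100 J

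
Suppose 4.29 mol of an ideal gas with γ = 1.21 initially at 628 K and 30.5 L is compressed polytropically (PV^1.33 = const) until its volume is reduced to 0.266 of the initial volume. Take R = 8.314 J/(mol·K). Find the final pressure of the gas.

P₁ = nRT₁/V₁ = 4.29×8.314×628/30.5 = 734 kPa.
Polytropic n=1.33: T₂ = T₁(V₁/V₂)^(n−1) = 628×(3.76)^0.33 = 972 K; P₂ = P₁(V₁/V₂)^n = 4270 kPa.

4270 kPa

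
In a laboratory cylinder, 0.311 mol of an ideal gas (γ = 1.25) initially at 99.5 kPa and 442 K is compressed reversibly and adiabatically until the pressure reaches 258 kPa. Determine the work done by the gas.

-960 J

V₁ = nRT₁/P₁ = 0.311×8.314×442/99.5 = 11.5 L.
Adiabatic: T₂/T₁ = (P₂/P₁)^((γ−1)/γ) ⇒ T₂ = 442×(2.59)^0.200 = 535 K; V₂ = 5.36 L.
ΔU = nCvΔT = 0.311×33.3×(535−442) = 960 J.
Q = 0 for an adiabatic process, so W = −ΔU = -960 J.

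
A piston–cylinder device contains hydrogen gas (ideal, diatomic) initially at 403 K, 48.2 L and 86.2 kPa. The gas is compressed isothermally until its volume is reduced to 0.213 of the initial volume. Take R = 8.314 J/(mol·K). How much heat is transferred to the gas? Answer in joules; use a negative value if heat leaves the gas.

n = P₁V₁/(RT₁) = 86.2×48.2/(8.314×403) = 1.24 mol.
Isothermal: T stays 403 K; PV = const ⇒ V₂ = 10.3 L, P₂ = 405 kPa.
ΔU = 0 (ideal gas, T constant).
W = nRT ln(V₂/V₁) = 1.24×8.314×403×ln(0.213) = -6430 J.
Q = ΔU + W = -6430 J.

-6430 J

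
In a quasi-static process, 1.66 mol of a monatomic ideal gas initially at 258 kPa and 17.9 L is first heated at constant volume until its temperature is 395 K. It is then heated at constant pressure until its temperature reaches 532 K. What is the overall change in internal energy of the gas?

4090 J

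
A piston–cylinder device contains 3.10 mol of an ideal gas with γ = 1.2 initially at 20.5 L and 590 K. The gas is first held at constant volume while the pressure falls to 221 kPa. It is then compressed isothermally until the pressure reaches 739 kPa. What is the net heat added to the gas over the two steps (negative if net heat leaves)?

P₁ = nRT₁/V₁ = 3.10×8.314×590/20.5 = 742 kPa.
Step 1 — Isochoric: V stays 20.5 L; P/T = const ⇒ T₂ = 176 K, P₂ = 221 kPa.
W = 0 (no volume change).
ΔU = nCvΔT = 3.10×41.6×(176−590) = -53400 J.
Q = ΔU = -53400 J.
State after step 1: P = 221 kPa, V = 20.5 L, T = 176 K.
Step 2 — Isothermal: T stays 176 K; PV = const ⇒ V₂ = 6.13 L, P₂ = 739 kPa.
ΔU = 0 (ideal gas, T constant).
W = nRT ln(V₂/V₁) = 3.10×8.314×176×ln(0.299) = -5470 J.
Q = ΔU + W = -5470 J.
Net over both steps: W = -5470 J, Q = -58800 J, ΔU = -53400 J.

-58800 J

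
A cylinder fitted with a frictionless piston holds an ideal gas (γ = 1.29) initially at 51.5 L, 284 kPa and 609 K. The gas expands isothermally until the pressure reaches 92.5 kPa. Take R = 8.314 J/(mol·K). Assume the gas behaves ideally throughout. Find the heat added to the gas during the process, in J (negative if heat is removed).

n = P₁V₁/(RT₁) = 284×51.5/(8.314×609) = 2.89 mol.
Isothermal: T stays 609 K; PV = const ⇒ V₂ = 158 L, P₂ = 92.5 kPa.
ΔU = 0 (ideal gas, T constant).
W = nRT ln(V₂/V₁) = 2.89×8.314×609×ln(3.07) = 16400 J.
Q = ΔU + W = 16400 J.

16400 J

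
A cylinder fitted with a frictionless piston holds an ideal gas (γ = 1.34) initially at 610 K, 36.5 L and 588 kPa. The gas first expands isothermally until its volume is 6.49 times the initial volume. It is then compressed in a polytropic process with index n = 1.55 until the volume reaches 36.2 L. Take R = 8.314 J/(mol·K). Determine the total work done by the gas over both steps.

n = P₁V₁/(RT₁) = 588×36.5/(8.314×610) = 4.23 mol.
Step 1 — Isothermal: T stays 610 K; PV = const ⇒ V₂ = 237 L, P₂ = 90.6 kPa.
ΔU = 0 (ideal gas, T constant).
W = nRT ln(V₂/V₁) = 4.23×8.314×610×ln(6.49) = 40100 J.
Q = ΔU + W = 40100 J.
State after step 1: P = 90.6 kPa, V = 237 L, T = 610 K.
Step 2 — Polytropic n=1.55: T₂ = T₁(V₁/V₂)^(n−1) = 610×(6.54)^0.55 = 1710 K; P₂ = P₁(V₁/V₂)^n = 1670 kPa.
W = (P₁V₁−P₂V₂)/(n−1) = (90.6×237−1670×36.2)/0.55 = -70600 J.
ΔU = nCvΔT = 4.23×24.5×(1710−610) = 114000 J.
Q = ΔU + W = 43600 J.
Net over both steps: W = -30500 J, Q = 83800 J, ΔU = 114000 J.

-30500 J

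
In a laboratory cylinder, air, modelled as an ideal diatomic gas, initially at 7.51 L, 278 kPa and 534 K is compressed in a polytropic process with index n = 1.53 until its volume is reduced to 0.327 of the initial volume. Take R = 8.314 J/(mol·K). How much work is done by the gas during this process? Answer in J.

n = P₁V₁/(RT₁) = 278×7.51/(8.314×534) = 0.470 mol.
Polytropic n=1.53: T₂ = T₁(V₁/V₂)^(n−1) = 534×(3.06)^0.53 = 966 K; P₂ = P₁(V₁/V₂)^n = 1540 kPa.
W = (P₁V₁−P₂V₂)/(n−1) = (278×7.51−1540×2.46)/0.53 = -3180 J.

-3180 J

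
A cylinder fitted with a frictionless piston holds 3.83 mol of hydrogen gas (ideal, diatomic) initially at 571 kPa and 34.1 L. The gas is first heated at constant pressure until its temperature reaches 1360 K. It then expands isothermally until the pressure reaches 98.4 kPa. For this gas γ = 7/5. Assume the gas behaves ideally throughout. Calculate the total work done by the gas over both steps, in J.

100000 J

T₁ = P₁V₁/(nR) = 571×34.1/(3.83×8.314) = 611 K.
Step 1 — Isobaric: P stays 571 kPa; V/T = const ⇒ T₂ = 1360 K, V₂ = 75.8 L.
W = PΔV = 571×(75.8−34.1) kPa·L = 23800 J.
ΔU = nCvΔT = 3.83×20.8×(1360−611) = 59600 J.
Q = ΔU + W = nCpΔT = 83400 J.
State after step 1: P = 571 kPa, V = 75.8 L, T = 1360 K.
Step 2 — Isothermal: T stays 1360 K; PV = const ⇒ V₂ = 440 L, P₂ = 98.4 kPa.
ΔU = 0 (ideal gas, T constant).
W = nRT ln(V₂/V₁) = 3.83×8.314×1360×ln(5.80) = 76100 J.
Q = ΔU + W = 76100 J.
Net over both steps: W = 100000 J, Q = 160000 J, ΔU = 59600 J.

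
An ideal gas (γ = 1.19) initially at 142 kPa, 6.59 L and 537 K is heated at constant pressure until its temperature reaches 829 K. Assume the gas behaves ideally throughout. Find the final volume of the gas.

Isobaric: P stays 142 kPa; V/T = const ⇒ T₂ = 829 K, V₂ = 10.2 L.

10.2 L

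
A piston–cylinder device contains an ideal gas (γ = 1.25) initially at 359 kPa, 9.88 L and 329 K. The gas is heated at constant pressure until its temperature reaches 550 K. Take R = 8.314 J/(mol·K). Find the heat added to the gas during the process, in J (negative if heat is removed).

11900 J

n = P₁V₁/(RT₁) = 359×9.88/(8.314×329) = 1.30 mol.
Isobaric: P stays 359 kPa; V/T = const ⇒ T₂ = 550 K, V₂ = 16.5 L.
W = PΔV = 359×(16.5−9.88) kPa·L = 2380 J.
ΔU = nCvΔT = 1.30×33.3×(550−329) = 9530 J.
Q = ΔU + W = nCpΔT = 11900 J.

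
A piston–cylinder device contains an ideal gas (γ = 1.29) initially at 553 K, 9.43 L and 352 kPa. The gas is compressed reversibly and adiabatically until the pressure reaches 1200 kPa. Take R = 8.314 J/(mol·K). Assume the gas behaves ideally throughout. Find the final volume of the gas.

Adiabatic: T₂/T₁ = (P₂/P₁)^((γ−1)/γ) ⇒ T₂ = 553×(3.41)^0.225 = 729 K; V₂ = 3.64 L.

3.64 L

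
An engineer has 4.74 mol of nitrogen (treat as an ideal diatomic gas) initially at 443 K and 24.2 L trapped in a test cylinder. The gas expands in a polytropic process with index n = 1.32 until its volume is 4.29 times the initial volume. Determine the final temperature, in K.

P₁ = nRT₁/V₁ = 4.74×8.314×443/24.2 = 721 kPa.
Polytropic n=1.32: T₂ = T₁(V₁/V₂)^(n−1) = 443×(0.233)^0.32 = 278 K; P₂ = P₁(V₁/V₂)^n = 106 kPa.

278 K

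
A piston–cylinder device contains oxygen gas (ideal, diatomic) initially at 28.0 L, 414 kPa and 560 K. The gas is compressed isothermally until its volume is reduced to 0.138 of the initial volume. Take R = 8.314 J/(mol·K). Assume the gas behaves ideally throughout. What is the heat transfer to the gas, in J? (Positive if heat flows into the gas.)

-23000 J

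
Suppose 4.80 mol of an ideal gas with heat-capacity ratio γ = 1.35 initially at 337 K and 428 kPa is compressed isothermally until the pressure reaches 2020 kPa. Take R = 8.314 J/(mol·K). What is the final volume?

V₁ = nRT₁/P₁ = 4.80×8.314×337/428 = 31.4 L.
Isothermal: T stays 337 K; PV = const ⇒ V₂ = 6.66 L, P₂ = 2020 kPa.

6.66 L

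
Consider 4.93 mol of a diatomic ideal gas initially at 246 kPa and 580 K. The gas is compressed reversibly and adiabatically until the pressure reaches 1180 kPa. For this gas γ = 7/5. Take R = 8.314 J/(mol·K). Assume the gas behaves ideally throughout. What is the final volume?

31.5 L

V₁ = nRT₁/P₁ = 4.93×8.314×580/246 = 96.6 L.
Adiabatic: T₂/T₁ = (P₂/P₁)^((γ−1)/γ) ⇒ T₂ = 580×(4.80)^0.286 = 908 K; V₂ = 31.5 L.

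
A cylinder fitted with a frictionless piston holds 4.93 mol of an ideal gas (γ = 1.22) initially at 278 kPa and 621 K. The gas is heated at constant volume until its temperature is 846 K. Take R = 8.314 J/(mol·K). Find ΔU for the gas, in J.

V₁ = nRT₁/P₁ = 4.93×8.314×621/278 = 91.6 L.
Isochoric: V stays 91.6 L; P/T = const ⇒ T₂ = 846 K, P₂ = 379 kPa.
For an ideal gas ΔU = nCvΔT with Cv = R/(γ−1) = 37.8 J/(mol·K).
ΔU = 4.93×37.8×(846−621) = 41900 J.

41900 J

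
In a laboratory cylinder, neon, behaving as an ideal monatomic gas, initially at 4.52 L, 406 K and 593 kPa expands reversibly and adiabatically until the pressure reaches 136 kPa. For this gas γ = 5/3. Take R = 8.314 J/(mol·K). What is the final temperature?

Adiabatic: T₂/T₁ = (P₂/P₁)^((γ−1)/γ) ⇒ T₂ = 406×(0.229)^0.400 = 225 K; V₂ = 10.9 L.

225 K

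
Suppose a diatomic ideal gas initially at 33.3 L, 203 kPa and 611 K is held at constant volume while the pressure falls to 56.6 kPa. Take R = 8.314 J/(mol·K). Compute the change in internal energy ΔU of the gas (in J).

-12200 J

n = P₁V₁/(RT₁) = 203×33.3/(8.314×611) = 1.33 mol.
Isochoric: V stays 33.3 L; P/T = const ⇒ T₂ = 170 K, P₂ = 56.6 kPa.
For an ideal gas ΔU = nCvΔT with Cv = (5/2)R = 20.8 J/(mol·K).
ΔU = 1.33×20.8×(170−611) = -12200 J.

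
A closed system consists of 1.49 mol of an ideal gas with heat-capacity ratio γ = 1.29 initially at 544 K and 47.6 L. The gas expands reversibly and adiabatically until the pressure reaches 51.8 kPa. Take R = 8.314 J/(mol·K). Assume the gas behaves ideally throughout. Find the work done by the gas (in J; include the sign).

4700 J

P₁ = nRT₁/V₁ = 1.49×8.314×544/47.6 = 142 kPa.
Adiabatic: T₂/T₁ = (P₂/P₁)^((γ−1)/γ) ⇒ T₂ = 544×(0.366)^0.225 = 434 K; V₂ = 104 L.
ΔU = nCvΔT = 1.49×28.7×(434−544) = -4700 J.
Q = 0 for an adiabatic process, so W = −ΔU = 4700 J.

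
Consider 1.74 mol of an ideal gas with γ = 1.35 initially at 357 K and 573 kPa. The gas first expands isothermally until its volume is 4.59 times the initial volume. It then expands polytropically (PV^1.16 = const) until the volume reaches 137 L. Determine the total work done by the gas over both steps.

13500 J

V₁ = nRT₁/P₁ = 1.74×8.314×357/573 = 9.01 L.
Step 1 — Isothermal: T stays 357 K; PV = const ⇒ V₂ = 41.4 L, P₂ = 125 kPa.
ΔU = 0 (ideal gas, T constant).
W = nRT ln(V₂/V₁) = 1.74×8.314×357×ln(4.59) = 7870 J.
Q = ΔU + W = 7870 J.
State after step 1: P = 125 kPa, V = 41.4 L, T = 357 K.
Step 2 — Polytropic n=1.16: T₂ = T₁(V₁/V₂)^(n−1) = 357×(0.302)^0.16 = 295 K; P₂ = P₁(V₁/V₂)^n = 31.1 kPa.
W = (P₁V₁−P₂V₂)/(n−1) = (125×41.4−31.1×137)/0.16 = 5630 J.
ΔU = nCvΔT = 1.74×23.8×(295−357) = -2570 J.
Q = ΔU + W = 3060 J.
Net over both steps: W = 13500 J, Q = 10900 J, ΔU = -2570 J.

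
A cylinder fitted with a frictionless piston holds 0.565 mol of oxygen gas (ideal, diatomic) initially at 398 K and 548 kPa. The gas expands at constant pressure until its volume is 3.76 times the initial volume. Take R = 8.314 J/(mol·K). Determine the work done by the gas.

V₁ = nRT₁/P₁ = 0.565×8.314×398/548 = 3.41 L.
Isobaric: P stays 548 kPa; V/T = const ⇒ T₂ = 1500 K, V₂ = 12.8 L.
W = PΔV = 548×(12.8−3.41) kPa·L = 5160 J.

5160 J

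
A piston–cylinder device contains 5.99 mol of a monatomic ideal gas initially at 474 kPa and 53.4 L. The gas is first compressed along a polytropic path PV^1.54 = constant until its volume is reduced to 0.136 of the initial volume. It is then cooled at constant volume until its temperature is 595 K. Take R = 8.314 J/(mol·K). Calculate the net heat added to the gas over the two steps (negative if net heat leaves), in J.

-84300 J

T₁ = P₁V₁/(nR) = 474×53.4/(5.99×8.314) = 508 K.
Step 1 — Polytropic n=1.54: T₂ = T₁(V₁/V₂)^(n−1) = 508×(7.35)^0.54 = 1490 K; P₂ = P₁(V₁/V₂)^n = 10200 kPa.
W = (P₁V₁−P₂V₂)/(n−1) = (474×53.4−10200×7.26)/0.54 = -90800 J.
ΔU = nCvΔT = 5.99×12.5×(1490−508) = 73500 J.
Q = ΔU + W = -17200 J.
State after step 1: P = 10200 kPa, V = 7.26 L, T = 1490 K.
Step 2 — Isochoric: V stays 7.26 L; P/T = const ⇒ T₂ = 595 K, P₂ = 4080 kPa.
W = 0 (no volume change).
ΔU = nCvΔT = 5.99×12.5×(595−1490) = -67100 J.
Q = ΔU = -67100 J.
Net over both steps: W = -90800 J, Q = -84300 J, ΔU = 6480 J.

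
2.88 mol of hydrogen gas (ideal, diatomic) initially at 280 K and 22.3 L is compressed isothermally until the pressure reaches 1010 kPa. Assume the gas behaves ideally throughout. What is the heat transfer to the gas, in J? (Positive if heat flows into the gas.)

-8120 J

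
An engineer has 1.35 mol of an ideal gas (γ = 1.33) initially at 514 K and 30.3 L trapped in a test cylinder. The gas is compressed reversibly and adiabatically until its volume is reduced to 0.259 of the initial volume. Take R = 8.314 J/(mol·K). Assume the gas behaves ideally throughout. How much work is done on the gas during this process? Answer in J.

9820 J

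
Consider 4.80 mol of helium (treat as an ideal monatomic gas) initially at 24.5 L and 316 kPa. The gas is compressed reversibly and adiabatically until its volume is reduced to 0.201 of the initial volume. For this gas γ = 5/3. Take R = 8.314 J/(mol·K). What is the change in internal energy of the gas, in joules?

22200 J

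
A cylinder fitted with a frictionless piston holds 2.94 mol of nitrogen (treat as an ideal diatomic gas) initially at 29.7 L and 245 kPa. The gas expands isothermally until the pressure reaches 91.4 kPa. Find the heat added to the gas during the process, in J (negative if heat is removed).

7170 J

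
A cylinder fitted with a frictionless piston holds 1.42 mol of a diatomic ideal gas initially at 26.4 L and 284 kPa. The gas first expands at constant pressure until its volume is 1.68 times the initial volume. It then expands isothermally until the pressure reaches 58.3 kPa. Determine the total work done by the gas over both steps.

25000 J

T₁ = P₁V₁/(nR) = 284×26.4/(1.42×8.314) = 635 K.
Step 1 — Isobaric: P stays 284 kPa; V/T = const ⇒ T₂ = 1070 K, V₂ = 44.4 L.
W = PΔV = 284×(44.4−26.4) kPa·L = 5100 J.
ΔU = nCvΔT = 1.42×20.8×(1070−635) = 12700 J.
Q = ΔU + W = nCpΔT = 17800 J.
State after step 1: P = 284 kPa, V = 44.4 L, T = 1070 K.
Step 2 — Isothermal: T stays 1070 K; PV = const ⇒ V₂ = 216 L, P₂ = 58.3 kPa.
ΔU = 0 (ideal gas, T constant).
W = nRT ln(V₂/V₁) = 1.42×8.314×1070×ln(4.87) = 19900 J.
Q = ΔU + W = 19900 J.
Net over both steps: W = 25000 J, Q = 37800 J, ΔU = 12700 J.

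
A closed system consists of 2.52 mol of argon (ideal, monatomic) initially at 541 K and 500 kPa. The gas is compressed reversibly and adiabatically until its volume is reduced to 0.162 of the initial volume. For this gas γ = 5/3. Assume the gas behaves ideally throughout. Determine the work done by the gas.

-40200 J

V₁ = nRT₁/P₁ = 2.52×8.314×541/500 = 22.7 L.
Adiabatic: TV^(γ−1) = const ⇒ T₂ = 541×(6.17)^0.667 = 1820 K; PV^γ = const ⇒ P₂ = 10400 kPa.
ΔU = nCvΔT = 2.52×12.5×(1820−541) = 40200 J.
Q = 0 for an adiabatic process, so W = −ΔU = -40200 J.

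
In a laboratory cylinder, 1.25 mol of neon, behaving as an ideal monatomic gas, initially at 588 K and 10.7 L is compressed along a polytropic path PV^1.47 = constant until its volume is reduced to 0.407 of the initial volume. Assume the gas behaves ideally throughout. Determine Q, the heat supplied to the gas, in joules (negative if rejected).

-2020 J

P₁ = nRT₁/V₁ = 1.25×8.314×588/10.7 = 571 kPa.
Polytropic n=1.47: T₂ = T₁(V₁/V₂)^(n−1) = 588×(2.46)^0.47 = 897 K; P₂ = P₁(V₁/V₂)^n = 2140 kPa.
W = (P₁V₁−P₂V₂)/(n−1) = (571×10.7−2140×4.35)/0.47 = -6840 J.
ΔU = nCvΔT = 1.25×12.5×(897−588) = 4820 J.
Q = ΔU + W = -2020 J.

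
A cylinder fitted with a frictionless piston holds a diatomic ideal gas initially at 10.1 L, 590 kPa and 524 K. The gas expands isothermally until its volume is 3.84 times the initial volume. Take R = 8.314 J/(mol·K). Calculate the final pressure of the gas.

154 kPa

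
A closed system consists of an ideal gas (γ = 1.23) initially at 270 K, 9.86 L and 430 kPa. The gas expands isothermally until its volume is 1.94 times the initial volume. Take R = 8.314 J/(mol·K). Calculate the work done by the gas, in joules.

n = P₁V₁/(RT₁) = 430×9.86/(8.314×270) = 1.89 mol.
Isothermal: T stays 270 K; PV = const ⇒ V₂ = 19.1 L, P₂ = 222 kPa.
W = nRT ln(V₂/V₁) = 1.89×8.314×270×ln(1.94) = 2810 J.

2810 J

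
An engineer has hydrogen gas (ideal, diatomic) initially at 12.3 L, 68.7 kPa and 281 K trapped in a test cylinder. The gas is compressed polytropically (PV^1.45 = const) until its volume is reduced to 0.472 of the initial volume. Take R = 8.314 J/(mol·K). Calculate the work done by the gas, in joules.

-755 J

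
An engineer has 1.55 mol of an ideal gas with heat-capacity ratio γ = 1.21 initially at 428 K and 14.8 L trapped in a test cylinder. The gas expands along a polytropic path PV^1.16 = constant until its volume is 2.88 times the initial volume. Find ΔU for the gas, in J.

P₁ = nRT₁/V₁ = 1.55×8.314×428/14.8 = 373 kPa.
Polytropic n=1.16: T₂ = T₁(V₁/V₂)^(n−1) = 428×(0.347)^0.16 = 361 K; P₂ = P₁(V₁/V₂)^n = 109 kPa.
For an ideal gas ΔU = nCvΔT with Cv = R/(γ−1) = 39.6 J/(mol·K).
ΔU = 1.55×39.6×(361−428) = -4090 J.

-4090 J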